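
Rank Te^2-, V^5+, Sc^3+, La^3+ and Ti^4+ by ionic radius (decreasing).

Work out protons and electrons: V^5+: 18 e⁻, Z=23, Ti^4+: 18 e⁻, Z=22, Sc^3+: 18 e⁻, Z=21, La^3+: 54 e⁻, Z=57, Te^2-: 54 e⁻, Z=52. V^5+ < Ti^4+ (both 18 e⁻, Z=23>22); Ti^4+ < Sc^3+ (isoelectronic, higher Z=22 is smaller); Sc^3+ < La^3+ (same group, period 4 vs 6); La^3+ < Te^2- (both 54 e⁻, Z=57>52).

Te^2- > La^3+ > Sc^3+ > Ti^4+ > V^5+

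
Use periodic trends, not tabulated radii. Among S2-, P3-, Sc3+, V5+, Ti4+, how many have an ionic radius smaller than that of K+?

3

These species are isoelectronic with 18 electrons. The only difference is the number of protons: V5+ (Z=23), Ti4+ (Z=22), Sc3+ (Z=21), K+ (Z=19), S2- (Z=16), P3- (Z=15). The strongest nuclear pull (V5+) gives the smallest ion.
Placing each against K+: smaller — V5+, Ti4+, Sc3+; larger — S2-, P3-. That's 3.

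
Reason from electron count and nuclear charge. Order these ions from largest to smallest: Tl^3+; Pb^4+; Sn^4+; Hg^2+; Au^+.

Au^+ > Hg^2+ > Tl^3+ > Pb^4+ > Sn^4+

First list Z and electron count for each: Sn^4+ has 46 e⁻ (Z=50), Pb^4+ has 78 e⁻ (Z=82), Tl^3+ has 78 e⁻ (Z=81), Hg^2+ has 78 e⁻ (Z=80), Au^+ has 78 e⁻ (Z=79). Sn^4+ < Pb^4+ (same group, period 5 vs 6); Pb^4+ < Tl^3+ (both 78 e⁻, Z=82>81); Tl^3+ < Hg^2+ (both 78 e⁻, Z=81>80); Hg^2+ < Au^+ (isoelectronic, higher Z=80 is smaller).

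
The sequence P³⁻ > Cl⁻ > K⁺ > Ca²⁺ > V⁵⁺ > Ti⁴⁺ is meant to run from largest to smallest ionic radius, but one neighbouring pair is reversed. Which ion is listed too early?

V⁵⁺

Check each adjacent pair. V⁵⁺ and Ti⁴⁺ are reversed: both have 18 electrons but Z(V)=23 > Z(Ti)=22, so V⁵⁺ should be the smaller of the two. No other neighbouring pair contradicts the periodic trends, so V⁵⁺ is the ion listed too early.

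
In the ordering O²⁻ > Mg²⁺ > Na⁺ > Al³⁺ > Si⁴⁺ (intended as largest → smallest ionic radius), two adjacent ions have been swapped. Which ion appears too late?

Na⁺

Check each adjacent pair. Mg²⁺ and Na⁺ are reversed: both have 10 electrons but Z(Mg)=12 > Z(Na)=11, so Mg²⁺ should be the smaller of the two. No other neighbouring pair contradicts the periodic trends, so Na⁺ is the ion listed too late.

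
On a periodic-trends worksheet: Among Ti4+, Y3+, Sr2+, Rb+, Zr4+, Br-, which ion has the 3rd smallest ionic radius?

Y3+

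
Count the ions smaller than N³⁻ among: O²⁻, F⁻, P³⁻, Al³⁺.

3

Tabulating Z and e⁻: Al³⁺: 10 e⁻, Z=13, F⁻: 10 e⁻, Z=9, O²⁻: 10 e⁻, Z=8, N³⁻: 10 e⁻, Z=7, P³⁻: 18 e⁻, Z=15. Al³⁺ < F⁻ (isoelectronic, higher Z=13 is smaller); F⁻ < O²⁻ (both 10 e⁻, Z=9>8); O²⁻ < N³⁻ (both 10 e⁻, Z=8>7); N³⁻ < P³⁻ (same group, 1 shell fewer).
Placing each against N³⁻: smaller — Al³⁺, F⁻, O²⁻; larger — P³⁻. That's 3.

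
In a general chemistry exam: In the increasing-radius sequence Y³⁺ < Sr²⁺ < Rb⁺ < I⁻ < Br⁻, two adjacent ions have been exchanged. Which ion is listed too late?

Scanning neighbour by neighbour, only I⁻/Br⁻ violates a trend: both in group 17 with the same charge; Br⁻ (period 4) has the smaller radius. That makes Br⁻ the one sitting a position late relative to where it belongs.

Br⁻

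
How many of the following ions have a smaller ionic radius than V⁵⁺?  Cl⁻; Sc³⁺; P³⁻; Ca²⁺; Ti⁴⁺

0

These species are isoelectronic with 18 electrons. The only difference is the number of protons: V⁵⁺ (Z=23), Ti⁴⁺ (Z=22), Sc³⁺ (Z=21), Ca²⁺ (Z=20), Cl⁻ (Z=17), P³⁻ (Z=15). The strongest nuclear pull (V⁵⁺) gives the smallest ion.
Overall: V⁵⁺ < Ti⁴⁺ < Sc³⁺ < Ca²⁺ < Cl⁻ < P³⁻. V⁵⁺ has 0 below it and 5 above. That's 0.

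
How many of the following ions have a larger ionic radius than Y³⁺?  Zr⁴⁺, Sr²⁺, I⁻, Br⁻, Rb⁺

4

First list Z and electron count for each: Zr⁴⁺: 36 e⁻, Z=40, Y³⁺: 36 e⁻, Z=39, Sr²⁺: 36 e⁻, Z=38, Rb⁺: 36 e⁻, Z=37, Br⁻: 36 e⁻, Z=35, I⁻: 54 e⁻, Z=53. Zr⁴⁺ < Y³⁺ (both 36 e⁻, Z=40>39); Y³⁺ < Sr²⁺ (isoelectronic, higher Z=39 is smaller); Sr²⁺ < Rb⁺ (both 36 e⁻, Z=38>37); Rb⁺ < Br⁻ (both 36 e⁻, Z=37>35); Br⁻ < I⁻ (same group, 1 shell fewer).
Placing each against Y³⁺: smaller — Zr⁴⁺; larger — Sr²⁺, Rb⁺, Br⁻, I⁻. Count: 4.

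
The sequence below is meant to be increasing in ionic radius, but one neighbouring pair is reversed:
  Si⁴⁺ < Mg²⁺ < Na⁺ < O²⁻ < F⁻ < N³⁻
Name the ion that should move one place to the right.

Compare adjacent ions: F⁻ and O²⁻ share 10 electrons; the higher nuclear charge on F (Z=9) contracts it more, so F⁻ < O²⁻ — yet in this increasing list O²⁻ sits before F⁻. Nothing else is reversed, so O²⁻ should move one place to the right.

O²⁻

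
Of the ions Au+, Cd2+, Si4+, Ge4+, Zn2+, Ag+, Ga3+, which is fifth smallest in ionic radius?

Cd2+

Tabulating Z and e⁻: Si4+: 10 e⁻, Z=14, Ge4+: 28 e⁻, Z=32, Ga3+: 28 e⁻, Z=31, Zn2+: 28 e⁻, Z=30, Cd2+: 46 e⁻, Z=48, Ag+: 46 e⁻, Z=47, Au+: 78 e⁻, Z=79. Si4+ < Ge4+ (same group, period 3 vs 4); Ge4+ < Ga3+ (both 28 e⁻, Z=32>31); Ga3+ < Zn2+ (both 28 e⁻, Z=31>30); Zn2+ < Cd2+ (same group, period 4 vs 5); Cd2+ < Ag+ (isoelectronic, higher Z=48 is smaller); Ag+ < Au+ (same group, 1 shell fewer).
Ordering: Si4+ < Ge4+ < Ga3+ < Zn2+ < Cd2+ < Ag+ < Au+. The fifth smallest is Cd2+.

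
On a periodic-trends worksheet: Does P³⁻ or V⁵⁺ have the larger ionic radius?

These species are isoelectronic with 18 electrons. The only difference is the number of protons: V⁵⁺ (Z=23), P³⁻ (Z=15). The strongest nuclear pull (V⁵⁺) gives the smallest ion.

P³⁻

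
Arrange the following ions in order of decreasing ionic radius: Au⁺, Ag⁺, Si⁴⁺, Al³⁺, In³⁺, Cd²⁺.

Au⁺ > Ag⁺ > Cd²⁺ > In³⁺ > Al³⁺ > Si⁴⁺

Si⁴⁺ (Z=14, 10 e⁻), Al³⁺ (Z=13, 10 e⁻), In³⁺ (Z=49, 46 e⁻), Cd²⁺ (Z=48, 46 e⁻), Ag⁺ (Z=47, 46 e⁻), Au⁺ (Z=79, 78 e⁻). Si⁴⁺ < Al³⁺ (isoelectronic, higher Z=14 is smaller); Al³⁺ < In³⁺ (same group, 2 shells fewer); In³⁺ < Cd²⁺ (isoelectronic, higher Z=49 is smaller); Cd²⁺ < Ag⁺ (isoelectronic, higher Z=48 is smaller); Ag⁺ < Au⁺ (same group, period 5 vs 6).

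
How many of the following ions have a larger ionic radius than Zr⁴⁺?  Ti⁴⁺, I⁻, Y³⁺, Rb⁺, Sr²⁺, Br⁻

5

Electron counts and nuclear charges: Ti⁴⁺: 18 e⁻, Z=22, Zr⁴⁺: 36 e⁻, Z=40, Y³⁺: 36 e⁻, Z=39, Sr²⁺: 36 e⁻, Z=38, Rb⁺: 36 e⁻, Z=37, Br⁻: 36 e⁻, Z=35, I⁻: 54 e⁻, Z=53. Ti⁴⁺ < Zr⁴⁺ (same group, 1 shell fewer); Zr⁴⁺ < Y³⁺ (isoelectronic, higher Z=40 is smaller); Y³⁺ < Sr²⁺ (both 36 e⁻, Z=39>38); Sr²⁺ < Rb⁺ (both 36 e⁻, Z=38>37); Rb⁺ < Br⁻ (both 36 e⁻, Z=37>35); Br⁻ < I⁻ (same group, period 4 vs 5).
Placing each against Zr⁴⁺: smaller — Ti⁴⁺; larger — Y³⁺, Sr²⁺, Rb⁺, Br⁻, I⁻. That's 5.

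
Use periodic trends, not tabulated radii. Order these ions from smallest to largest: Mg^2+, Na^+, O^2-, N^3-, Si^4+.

Si^4+ < Mg^2+ < Na^+ < O^2- < N^3-

These species are isoelectronic with 10 electrons. The only difference is the number of protons: Si^4+ (Z=14), Mg^2+ (Z=12), Na^+ (Z=11), O^2- (Z=8), N^3- (Z=7). The strongest nuclear pull (Si^4+) gives the smallest ion.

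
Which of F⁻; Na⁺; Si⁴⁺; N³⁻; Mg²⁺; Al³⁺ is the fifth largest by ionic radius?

All of these have 10 electrons (isoelectronic). With the same electron cloud, the ion with the most protons pulls it in tightest. Nuclear charges: Si⁴⁺ (Z=14), Al³⁺ (Z=13), Mg²⁺ (Z=12), Na⁺ (Z=11), F⁻ (Z=9), N³⁻ (Z=7). Highest Z is smallest.
So the order is Si⁴⁺ < Al³⁺ < Mg²⁺ < Na⁺ < F⁻ < N³⁻; the 5th-largest ion is Al³⁺.

Al³⁺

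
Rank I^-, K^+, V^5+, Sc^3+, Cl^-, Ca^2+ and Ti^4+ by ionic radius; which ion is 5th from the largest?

Work out protons and electrons: V^5+ (Z=23, 18 e⁻), Ti^4+ (Z=22, 18 e⁻), Sc^3+ (Z=21, 18 e⁻), Ca^2+ (Z=20, 18 e⁻), K^+ (Z=19, 18 e⁻), Cl^- (Z=17, 18 e⁻), I^- (Z=53, 54 e⁻). V^5+ < Ti^4+ (isoelectronic, higher Z=23 is smaller); Ti^4+ < Sc^3+ (isoelectronic, higher Z=22 is smaller); Sc^3+ < Ca^2+ (isoelectronic, higher Z=21 is smaller); Ca^2+ < K^+ (isoelectronic, higher Z=20 is smaller); K^+ < Cl^- (both 18 e⁻, Z=19>17); Cl^- < I^- (same group, 2 shells fewer).
That gives V^5+ < Ti^4+ < Sc^3+ < Ca^2+ < K^+ < Cl^- < I^-. From the largest end, number 5 is Sc^3+.

Sc^3+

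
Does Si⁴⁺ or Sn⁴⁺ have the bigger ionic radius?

Same group, same charge. Going down the group adds an extra shell of electrons, so the ion gets larger: Si⁴⁺ is highest in the group and smallest.

Sn⁴⁺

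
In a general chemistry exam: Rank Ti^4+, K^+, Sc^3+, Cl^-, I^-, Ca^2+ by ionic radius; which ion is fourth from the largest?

Electron counts and nuclear charges: Ti^4+ has 18 e⁻ (Z=22), Sc^3+ has 18 e⁻ (Z=21), Ca^2+ has 18 e⁻ (Z=20), K^+ has 18 e⁻ (Z=19), Cl^- has 18 e⁻ (Z=17), I^- has 54 e⁻ (Z=53). Ti^4+ < Sc^3+ (isoelectronic, higher Z=22 is smaller); Sc^3+ < Ca^2+ (both 18 e⁻, Z=21>20); Ca^2+ < K^+ (isoelectronic, higher Z=20 is smaller); K^+ < Cl^- (isoelectronic, higher Z=19 is smaller); Cl^- < I^- (same group, 2 shells fewer).
Full ascending order: Ti^4+ < Sc^3+ < Ca^2+ < K^+ < Cl^- < I^-. Counting from the largest, position 4 is Ca^2+.

Ca^2+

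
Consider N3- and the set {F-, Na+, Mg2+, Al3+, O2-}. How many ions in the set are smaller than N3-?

All of these have 10 electrons (isoelectronic). With the same electron cloud, the ion with the most protons pulls it in tightest. Nuclear charges: Al3+ (Z=13), Mg2+ (Z=12), Na+ (Z=11), F- (Z=9), O2- (Z=8), N3- (Z=7). Highest Z is smallest.
Placing each against N3-: smaller — Al3+, Mg2+, Na+, F-, O2-; larger — none. Count: 5.

5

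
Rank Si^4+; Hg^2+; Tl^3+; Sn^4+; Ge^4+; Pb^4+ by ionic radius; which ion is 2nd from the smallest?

Ge^4+

Electron counts and nuclear charges: Si^4+: 10 e⁻, Z=14, Ge^4+: 28 e⁻, Z=32, Sn^4+: 46 e⁻, Z=50, Pb^4+: 78 e⁻, Z=82, Tl^3+: 78 e⁻, Z=81, Hg^2+: 78 e⁻, Z=80. Si^4+ < Ge^4+ (same group, 1 shell fewer); Ge^4+ < Sn^4+ (same group, period 4 vs 5); Sn^4+ < Pb^4+ (same group, 1 shell fewer); Pb^4+ < Tl^3+ (isoelectronic, higher Z=82 is smaller); Tl^3+ < Hg^2+ (both 78 e⁻, Z=81>80).
Ordering: Si^4+ < Ge^4+ < Sn^4+ < Pb^4+ < Tl^3+ < Hg^2+. The 2nd smallest is Ge^4+.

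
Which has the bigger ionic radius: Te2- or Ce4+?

Isoelectronic series (54 e⁻ each). Size is set by nuclear charge: more protons means a smaller ion. Ce4+ (Z=58), Te2- (Z=52).

Te2-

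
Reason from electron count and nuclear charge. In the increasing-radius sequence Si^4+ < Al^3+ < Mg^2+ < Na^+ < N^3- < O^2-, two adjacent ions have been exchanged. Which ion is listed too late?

O^2-

The pair N^3-, O^2- is the wrong way round — they are isoelectronic (10 e⁻) and O has more protons than N (8 vs 7), making O^2- smaller. All other adjacent pairs agree with periodic trends, so O^2- is the misplaced ion.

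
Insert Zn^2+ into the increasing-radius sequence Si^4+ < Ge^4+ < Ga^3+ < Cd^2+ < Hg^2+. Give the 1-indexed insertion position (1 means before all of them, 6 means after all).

4

Electron counts and nuclear charges: Si^4+ (Z=14, 10 e⁻), Ge^4+ (Z=32, 28 e⁻), Ga^3+ (Z=31, 28 e⁻), Zn^2+ (Z=30, 28 e⁻), Cd^2+ (Z=48, 46 e⁻), Hg^2+ (Z=80, 78 e⁻). Si^4+ < Ge^4+ (same group, 1 shell fewer); Ge^4+ < Ga^3+ (both 28 e⁻, Z=32>31); Ga^3+ < Zn^2+ (isoelectronic, higher Z=31 is smaller); Zn^2+ < Cd^2+ (same group, 1 shell fewer); Cd^2+ < Hg^2+ (same group, period 5 vs 6).
Merged order: Si^4+ < Ge^4+ < Ga^3+ < Zn^2+ < Cd^2+ < Hg^2+ — Zn^2+ is number 4.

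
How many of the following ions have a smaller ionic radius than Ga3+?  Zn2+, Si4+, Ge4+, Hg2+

First list Z and electron count for each: Si4+ has 10 e⁻ (Z=14), Ge4+ has 28 e⁻ (Z=32), Ga3+ has 28 e⁻ (Z=31), Zn2+ has 28 e⁻ (Z=30), Hg2+ has 78 e⁻ (Z=80). Si4+ < Ge4+ (same group, period 3 vs 4); Ge4+ < Ga3+ (isoelectronic, higher Z=32 is smaller); Ga3+ < Zn2+ (both 28 e⁻, Z=31>30); Zn2+ < Hg2+ (same group, period 4 vs 6).
Relative to Ga3+, the ions that are smaller are Si4+, Ge4+. Count: 2.

2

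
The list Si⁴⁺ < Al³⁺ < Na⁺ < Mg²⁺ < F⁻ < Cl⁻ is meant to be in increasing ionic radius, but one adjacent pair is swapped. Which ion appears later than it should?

Mg²⁺

Check each adjacent pair. Na⁺ and Mg²⁺ are reversed: both have 10 electrons but Z(Mg)=12 > Z(Na)=11, so Mg²⁺ should be the smaller of the two. No other neighbouring pair contradicts the periodic trends, so Mg²⁺ is the ion listed too late.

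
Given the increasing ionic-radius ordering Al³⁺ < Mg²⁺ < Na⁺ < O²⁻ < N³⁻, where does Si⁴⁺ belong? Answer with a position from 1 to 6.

1

Isoelectronic series (10 e⁻ each). Size is set by nuclear charge: more protons means a smaller ion. Si⁴⁺ (Z=14), Al³⁺ (Z=13), Mg²⁺ (Z=12), Na⁺ (Z=11), O²⁻ (Z=8), N³⁻ (Z=7).
The complete sequence is Si⁴⁺ < Al³⁺ < Mg²⁺ < Na⁺ < O²⁻ < N³⁻. Si⁴⁺ sits at position 1.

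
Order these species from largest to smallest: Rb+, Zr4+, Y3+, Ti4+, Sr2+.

Rb+ > Sr2+ > Y3+ > Zr4+ > Ti4+

Work out protons and electrons: Ti4+ (Z=22, 18 e⁻), Zr4+ (Z=40, 36 e⁻), Y3+ (Z=39, 36 e⁻), Sr2+ (Z=38, 36 e⁻), Rb+ (Z=37, 36 e⁻). Ti4+ < Zr4+ (same group, 1 shell fewer); Zr4+ < Y3+ (isoelectronic, higher Z=40 is smaller); Y3+ < Sr2+ (both 36 e⁻, Z=39>38); Sr2+ < Rb+ (isoelectronic, higher Z=38 is smaller).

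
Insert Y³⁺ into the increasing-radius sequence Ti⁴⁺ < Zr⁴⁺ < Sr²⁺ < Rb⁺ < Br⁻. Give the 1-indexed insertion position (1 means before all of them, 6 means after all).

3

Tabulating Z and e⁻: Ti⁴⁺: 18 e⁻, Z=22, Zr⁴⁺: 36 e⁻, Z=40, Y³⁺: 36 e⁻, Z=39, Sr²⁺: 36 e⁻, Z=38, Rb⁺: 36 e⁻, Z=37, Br⁻: 36 e⁻, Z=35. Ti⁴⁺ < Zr⁴⁺ (same group, period 4 vs 5); Zr⁴⁺ < Y³⁺ (isoelectronic, higher Z=40 is smaller); Y³⁺ < Sr²⁺ (both 36 e⁻, Z=39>38); Sr²⁺ < Rb⁺ (both 36 e⁻, Z=38>37); Rb⁺ < Br⁻ (isoelectronic, higher Z=37 is smaller).
Putting Y³⁺ in gives Ti⁴⁺ < Zr⁴⁺ < Y³⁺ < Sr²⁺ < Rb⁺ < Br⁻; it lands at slot 3.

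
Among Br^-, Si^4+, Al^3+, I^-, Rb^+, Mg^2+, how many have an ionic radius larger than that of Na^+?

Si^4+: 10 e⁻, Z=14, Al^3+: 10 e⁻, Z=13, Mg^2+: 10 e⁻, Z=12, Na^+: 10 e⁻, Z=11, Rb^+: 36 e⁻, Z=37, Br^-: 36 e⁻, Z=35, I^-: 54 e⁻, Z=53. Si^4+ < Al^3+ (both 10 e⁻, Z=14>13); Al^3+ < Mg^2+ (both 10 e⁻, Z=13>12); Mg^2+ < Na^+ (isoelectronic, higher Z=12 is smaller); Na^+ < Rb^+ (same group, period 3 vs 5); Rb^+ < Br^- (both 36 e⁻, Z=37>35); Br^- < I^- (same group, 1 shell fewer).
Relative to Na^+, the ions that are larger are Rb^+, Br^-, I^-. That's 3.

3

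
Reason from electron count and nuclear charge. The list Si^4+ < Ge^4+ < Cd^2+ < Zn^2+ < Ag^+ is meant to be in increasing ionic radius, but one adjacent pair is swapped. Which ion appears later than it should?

Zn^2+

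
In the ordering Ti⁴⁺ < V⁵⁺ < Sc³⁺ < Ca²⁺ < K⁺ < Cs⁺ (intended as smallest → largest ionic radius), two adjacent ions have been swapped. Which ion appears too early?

Ti⁴⁺

Compare adjacent ions: V⁵⁺ and Ti⁴⁺ share 18 electrons; the higher nuclear charge on V (Z=23) contracts it more, so V⁵⁺ < Ti⁴⁺ — yet in this increasing list Ti⁴⁺ sits before V⁵⁺. Nothing else is reversed, so Ti⁴⁺ should move one place to the right.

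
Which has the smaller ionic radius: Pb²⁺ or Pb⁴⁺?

Pb⁴⁺

Same element, different charge: the more highly charged cation has fewer electrons and a greater effective nuclear charge per electron, making Pb⁴⁺ the smallest.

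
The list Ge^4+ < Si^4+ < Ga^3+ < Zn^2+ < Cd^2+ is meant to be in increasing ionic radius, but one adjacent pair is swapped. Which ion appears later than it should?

Si^4+

Check each adjacent pair. Ge^4+ and Si^4+ are reversed: both in group 14 with the same charge; Si^4+ (period 3) has the smaller radius. No other neighbouring pair contradicts the periodic trends, so Si^4+ is the ion listed too late.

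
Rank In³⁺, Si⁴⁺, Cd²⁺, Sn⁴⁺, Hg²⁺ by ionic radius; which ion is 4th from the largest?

Electron counts and nuclear charges: Si⁴⁺: 10 e⁻, Z=14, Sn⁴⁺: 46 e⁻, Z=50, In³⁺: 46 e⁻, Z=49, Cd²⁺: 46 e⁻, Z=48, Hg²⁺: 78 e⁻, Z=80. Si⁴⁺ < Sn⁴⁺ (same group, 2 shells fewer); Sn⁴⁺ < In³⁺ (both 46 e⁻, Z=50>49); In³⁺ < Cd²⁺ (isoelectronic, higher Z=49 is smaller); Cd²⁺ < Hg²⁺ (same group, 1 shell fewer).
Ordering: Si⁴⁺ < Sn⁴⁺ < In³⁺ < Cd²⁺ < Hg²⁺. The 4th largest is Sn⁴⁺.

Sn⁴⁺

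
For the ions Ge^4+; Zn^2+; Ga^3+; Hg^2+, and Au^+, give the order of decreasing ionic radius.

Au^+ > Hg^2+ > Zn^2+ > Ga^3+ > Ge^4+

Ge^4+ has 28 e⁻ (Z=32), Ga^3+ has 28 e⁻ (Z=31), Zn^2+ has 28 e⁻ (Z=30), Hg^2+ has 78 e⁻ (Z=80), Au^+ has 78 e⁻ (Z=79). Ge^4+ < Ga^3+ (both 28 e⁻, Z=32>31); Ga^3+ < Zn^2+ (isoelectronic, higher Z=31 is smaller); Zn^2+ < Hg^2+ (same group, period 4 vs 6); Hg^2+ < Au^+ (both 78 e⁻, Z=80>79).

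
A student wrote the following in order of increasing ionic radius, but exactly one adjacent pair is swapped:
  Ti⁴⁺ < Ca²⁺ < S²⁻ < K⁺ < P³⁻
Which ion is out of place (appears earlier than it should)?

Compare adjacent ions: they are isoelectronic (18 e⁻) and K has more protons than S (19 vs 16), making K⁺ smaller — yet in this increasing list S²⁻ sits before K⁺. Nothing else is reversed, so S²⁻ should move one place to the right.

S²⁻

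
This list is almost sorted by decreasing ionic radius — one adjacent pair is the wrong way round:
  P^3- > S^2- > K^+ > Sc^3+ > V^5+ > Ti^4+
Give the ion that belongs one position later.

V^5+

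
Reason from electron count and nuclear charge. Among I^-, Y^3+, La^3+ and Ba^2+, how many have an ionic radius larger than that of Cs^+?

1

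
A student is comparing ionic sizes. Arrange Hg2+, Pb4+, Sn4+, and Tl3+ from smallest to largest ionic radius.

Sn4+: 46 e⁻, Z=50, Pb4+: 78 e⁻, Z=82, Tl3+: 78 e⁻, Z=81, Hg2+: 78 e⁻, Z=80. Sn4+ < Pb4+ (same group, period 5 vs 6); Pb4+ < Tl3+ (both 78 e⁻, Z=82>81); Tl3+ < Hg2+ (isoelectronic, higher Z=81 is smaller).

Sn4+ < Pb4+ < Tl3+ < Hg2+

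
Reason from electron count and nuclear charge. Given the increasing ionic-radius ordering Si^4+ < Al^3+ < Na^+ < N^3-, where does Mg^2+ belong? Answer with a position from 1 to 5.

3

All of these have 10 electrons (isoelectronic). With the same electron cloud, the ion with the most protons pulls it in tightest. Nuclear charges: Si^4+ (Z=14), Al^3+ (Z=13), Mg^2+ (Z=12), Na^+ (Z=11), N^3- (Z=7). Highest Z is smallest.
Merged order: Si^4+ < Al^3+ < Mg^2+ < Na^+ < N^3- — Mg^2+ is number 3.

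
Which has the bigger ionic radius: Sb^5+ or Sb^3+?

Same element, different charge: the more highly charged cation has fewer electrons and a greater effective nuclear charge per electron, making Sb^5+ the smallest.

Sb^3+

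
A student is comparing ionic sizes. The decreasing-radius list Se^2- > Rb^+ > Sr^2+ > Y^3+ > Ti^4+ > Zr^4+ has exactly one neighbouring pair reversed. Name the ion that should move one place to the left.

Zr^4+

Compare adjacent ions: Ti^4+ and Zr^4+ are in one column with the same charge; the lighter period-4 ion has one fewer shell and is smaller — yet in this decreasing list Ti^4+ sits before Zr^4+. Nothing else is reversed, so Zr^4+ should move one place to the left.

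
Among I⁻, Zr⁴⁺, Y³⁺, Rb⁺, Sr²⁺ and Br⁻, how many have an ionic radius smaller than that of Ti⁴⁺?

0

Electron counts and nuclear charges: Ti⁴⁺ has 18 e⁻ (Z=22), Zr⁴⁺ has 36 e⁻ (Z=40), Y³⁺ has 36 e⁻ (Z=39), Sr²⁺ has 36 e⁻ (Z=38), Rb⁺ has 36 e⁻ (Z=37), Br⁻ has 36 e⁻ (Z=35), I⁻ has 54 e⁻ (Z=53). Ti⁴⁺ < Zr⁴⁺ (same group, 1 shell fewer); Zr⁴⁺ < Y³⁺ (both 36 e⁻, Z=40>39); Y³⁺ < Sr²⁺ (both 36 e⁻, Z=39>38); Sr²⁺ < Rb⁺ (both 36 e⁻, Z=38>37); Rb⁺ < Br⁻ (isoelectronic, higher Z=37 is smaller); Br⁻ < I⁻ (same group, 1 shell fewer).
Relative to Ti⁴⁺, the ions that are smaller are none. That's 0.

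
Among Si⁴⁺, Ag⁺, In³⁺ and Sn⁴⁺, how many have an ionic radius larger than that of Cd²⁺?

First list Z and electron count for each: Si⁴⁺: 10 e⁻, Z=14, Sn⁴⁺: 46 e⁻, Z=50, In³⁺: 46 e⁻, Z=49, Cd²⁺: 46 e⁻, Z=48, Ag⁺: 46 e⁻, Z=47. Si⁴⁺ < Sn⁴⁺ (same group, period 3 vs 5); Sn⁴⁺ < In³⁺ (both 46 e⁻, Z=50>49); In³⁺ < Cd²⁺ (isoelectronic, higher Z=49 is smaller); Cd²⁺ < Ag⁺ (isoelectronic, higher Z=48 is smaller).
Ordering all of them (including Cd²⁺) by radius gives Si⁴⁺ < Sn⁴⁺ < In³⁺ < Cd²⁺ < Ag⁺. Count: 1.

1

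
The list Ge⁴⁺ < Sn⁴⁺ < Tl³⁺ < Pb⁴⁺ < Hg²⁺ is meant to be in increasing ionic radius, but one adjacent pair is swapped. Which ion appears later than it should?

Pb⁴⁺

Compare adjacent ions: they are isoelectronic (78 e⁻) and Pb has more protons than Tl (82 vs 81), making Pb⁴⁺ smaller — yet in this increasing list Tl³⁺ sits before Pb⁴⁺. Nothing else is reversed, so Pb⁴⁺ should move one place to the left.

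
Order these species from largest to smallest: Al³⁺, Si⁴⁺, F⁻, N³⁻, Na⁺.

N³⁻ > F⁻ > Na⁺ > Al³⁺ > Si⁴⁺

Isoelectronic series (10 e⁻ each). Size is set by nuclear charge: more protons means a smaller ion. Si⁴⁺ (Z=14), Al³⁺ (Z=13), Na⁺ (Z=11), F⁻ (Z=9), N³⁻ (Z=7).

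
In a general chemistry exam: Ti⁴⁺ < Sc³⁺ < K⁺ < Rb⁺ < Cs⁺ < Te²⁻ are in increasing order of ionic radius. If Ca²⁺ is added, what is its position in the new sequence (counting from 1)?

3

Electron counts and nuclear charges: Ti⁴⁺: 18 e⁻, Z=22, Sc³⁺: 18 e⁻, Z=21, Ca²⁺: 18 e⁻, Z=20, K⁺: 18 e⁻, Z=19, Rb⁺: 36 e⁻, Z=37, Cs⁺: 54 e⁻, Z=55, Te²⁻: 54 e⁻, Z=52. Ti⁴⁺ < Sc³⁺ (isoelectronic, higher Z=22 is smaller); Sc³⁺ < Ca²⁺ (both 18 e⁻, Z=21>20); Ca²⁺ < K⁺ (both 18 e⁻, Z=20>19); K⁺ < Rb⁺ (same group, 1 shell fewer); Rb⁺ < Cs⁺ (same group, 1 shell fewer); Cs⁺ < Te²⁻ (both 54 e⁻, Z=55>52).
The complete sequence is Ti⁴⁺ < Sc³⁺ < Ca²⁺ < K⁺ < Rb⁺ < Cs⁺ < Te²⁻. Ca²⁺ sits at position 3.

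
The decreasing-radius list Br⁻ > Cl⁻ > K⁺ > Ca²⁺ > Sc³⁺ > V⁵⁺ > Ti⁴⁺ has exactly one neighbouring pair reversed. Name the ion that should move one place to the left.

Check each adjacent pair. V⁵⁺ and Ti⁴⁺ are reversed: V⁵⁺ and Ti⁴⁺ share 18 electrons; the higher nuclear charge on V (Z=23) contracts it more, so V⁵⁺ < Ti⁴⁺. No other neighbouring pair contradicts the periodic trends, so Ti⁴⁺ is the ion listed too late.

Ti⁴⁺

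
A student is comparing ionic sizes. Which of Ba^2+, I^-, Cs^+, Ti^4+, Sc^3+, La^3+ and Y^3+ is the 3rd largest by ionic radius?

Ba^2+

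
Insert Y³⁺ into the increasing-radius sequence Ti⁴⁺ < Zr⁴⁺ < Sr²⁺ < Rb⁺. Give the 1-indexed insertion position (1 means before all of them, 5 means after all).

Ti⁴⁺ (Z=22, 18 e⁻), Zr⁴⁺ (Z=40, 36 e⁻), Y³⁺ (Z=39, 36 e⁻), Sr²⁺ (Z=38, 36 e⁻), Rb⁺ (Z=37, 36 e⁻). Ti⁴⁺ < Zr⁴⁺ (same group, period 4 vs 5); Zr⁴⁺ < Y³⁺ (isoelectronic, higher Z=40 is smaller); Y³⁺ < Sr²⁺ (both 36 e⁻, Z=39>38); Sr²⁺ < Rb⁺ (both 36 e⁻, Z=38>37).
With Y³⁺ included the full order is Ti⁴⁺ < Zr⁴⁺ < Y³⁺ < Sr²⁺ < Rb⁺, so it takes position 3.

3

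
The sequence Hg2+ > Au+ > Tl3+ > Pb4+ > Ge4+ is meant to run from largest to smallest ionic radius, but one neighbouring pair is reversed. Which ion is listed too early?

Hg2+

Compare adjacent ions: they are isoelectronic (78 e⁻) and Hg has more protons than Au (80 vs 79), making Hg2+ smaller — yet in this decreasing list Hg2+ sits before Au+. Nothing else is reversed, so Hg2+ should move one place to the right.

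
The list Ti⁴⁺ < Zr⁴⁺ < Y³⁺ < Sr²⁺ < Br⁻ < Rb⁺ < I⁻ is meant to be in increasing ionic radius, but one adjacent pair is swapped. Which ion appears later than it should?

Compare adjacent ions: both have 36 electrons but Z(Rb)=37 > Z(Br)=35, so Rb⁺ should be the smaller of the two — yet in this increasing list Br⁻ sits before Rb⁺. Nothing else is reversed, so Rb⁺ should move one place to the left.

Rb⁺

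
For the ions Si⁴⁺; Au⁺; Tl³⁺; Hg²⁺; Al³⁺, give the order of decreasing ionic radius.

Au⁺ > Hg²⁺ > Tl³⁺ > Al³⁺ > Si⁴⁺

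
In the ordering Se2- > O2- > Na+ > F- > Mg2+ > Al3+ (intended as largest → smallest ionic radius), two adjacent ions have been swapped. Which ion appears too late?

Scanning neighbour by neighbour, only Na+/F- violates a trend: Na+ and F- share 10 electrons; the higher nuclear charge on Na (Z=11) contracts it more, so Na+ < F-. That makes F- the one sitting a position late relative to where it belongs.

F-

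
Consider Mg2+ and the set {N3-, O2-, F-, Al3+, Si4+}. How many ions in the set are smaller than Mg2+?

2

All of these have 10 electrons (isoelectronic). With the same electron cloud, the ion with the most protons pulls it in tightest. Nuclear charges: Si4+ (Z=14), Al3+ (Z=13), Mg2+ (Z=12), F- (Z=9), O2- (Z=8), N3- (Z=7). Highest Z is smallest.
Placing each against Mg2+: smaller — Si4+, Al3+; larger — F-, O2-, N3-. Count: 2.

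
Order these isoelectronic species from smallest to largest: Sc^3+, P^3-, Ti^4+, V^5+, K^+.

V^5+ < Ti^4+ < Sc^3+ < K^+ < P^3-

These species are isoelectronic with 18 electrons. The only difference is the number of protons: V^5+ (Z=23), Ti^4+ (Z=22), Sc^3+ (Z=21), K^+ (Z=19), P^3- (Z=15). The strongest nuclear pull (V^5+) gives the smallest ion.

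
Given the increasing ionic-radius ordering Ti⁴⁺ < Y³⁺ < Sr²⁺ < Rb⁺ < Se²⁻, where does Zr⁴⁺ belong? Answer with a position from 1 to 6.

2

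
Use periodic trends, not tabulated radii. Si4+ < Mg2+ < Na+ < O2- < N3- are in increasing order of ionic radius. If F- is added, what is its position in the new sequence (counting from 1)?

4

Isoelectronic series (10 e⁻ each). Size is set by nuclear charge: more protons means a smaller ion. Si4+ (Z=14), Mg2+ (Z=12), Na+ (Z=11), F- (Z=9), O2- (Z=8), N3- (Z=7).
Putting F- in gives Si4+ < Mg2+ < Na+ < F- < O2- < N3-; it lands at slot 4.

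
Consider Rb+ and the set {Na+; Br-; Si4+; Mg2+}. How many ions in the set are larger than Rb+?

1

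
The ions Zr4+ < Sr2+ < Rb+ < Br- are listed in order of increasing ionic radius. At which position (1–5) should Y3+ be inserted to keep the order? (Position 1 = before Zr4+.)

Each ion has 36 electrons. The ranking follows nuclear charge in reverse — greater Z gives a smaller radius. Zr4+ (Z=40), Y3+ (Z=39), Sr2+ (Z=38), Rb+ (Z=37), Br- (Z=35).
Putting Y3+ in gives Zr4+ < Y3+ < Sr2+ < Rb+ < Br-; it lands at slot 2.

2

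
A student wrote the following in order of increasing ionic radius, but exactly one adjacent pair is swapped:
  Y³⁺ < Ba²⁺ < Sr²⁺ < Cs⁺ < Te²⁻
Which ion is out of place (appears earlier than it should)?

Check each adjacent pair. Ba²⁺ and Sr²⁺ are reversed: same group and charge — period 5 sits above period 6, so Sr²⁺ is smaller. No other neighbouring pair contradicts the periodic trends, so Ba²⁺ is the ion listed too early.

Ba²⁺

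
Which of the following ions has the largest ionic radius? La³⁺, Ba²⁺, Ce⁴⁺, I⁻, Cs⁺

These species are isoelectronic with 54 electrons. The only difference is the number of protons: Ce⁴⁺ (Z=58), La³⁺ (Z=57), Ba²⁺ (Z=56), Cs⁺ (Z=55), I⁻ (Z=53). The strongest nuclear pull (Ce⁴⁺) gives the smallest ion.

I⁻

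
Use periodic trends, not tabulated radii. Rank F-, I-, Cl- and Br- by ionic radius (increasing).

F- < Cl- < Br- < I-

All are in the same group with charge -1. Radius grows down the group as n (the outermost shell) increases.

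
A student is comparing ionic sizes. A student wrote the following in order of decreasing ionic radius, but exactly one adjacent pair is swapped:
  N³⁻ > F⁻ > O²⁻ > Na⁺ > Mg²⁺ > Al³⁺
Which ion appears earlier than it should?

F⁻

Check each adjacent pair. F⁻ and O²⁻ are reversed: both have 10 electrons but Z(F)=9 > Z(O)=8, so F⁻ should be the smaller of the two. No other neighbouring pair contradicts the periodic trends, so F⁻ is the ion listed too early.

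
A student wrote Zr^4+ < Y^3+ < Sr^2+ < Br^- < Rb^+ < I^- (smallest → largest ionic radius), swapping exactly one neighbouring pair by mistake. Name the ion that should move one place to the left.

Compare adjacent ions: they are isoelectronic (36 e⁻) and Rb has more protons than Br (37 vs 35), making Rb^+ smaller — yet in this increasing list Br^- sits before Rb^+. Nothing else is reversed, so Rb^+ should move one place to the left.

Rb^+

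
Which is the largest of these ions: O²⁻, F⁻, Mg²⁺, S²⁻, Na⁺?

S²⁻

Electron counts and nuclear charges: Mg²⁺: 10 e⁻, Z=12, Na⁺: 10 e⁻, Z=11, F⁻: 10 e⁻, Z=9, O²⁻: 10 e⁻, Z=8, S²⁻: 18 e⁻, Z=16. Mg²⁺ < Na⁺ (both 10 e⁻, Z=12>11); Na⁺ < F⁻ (both 10 e⁻, Z=11>9); F⁻ < O²⁻ (both 10 e⁻, Z=9>8); O²⁻ < S²⁻ (same group, 1 shell fewer).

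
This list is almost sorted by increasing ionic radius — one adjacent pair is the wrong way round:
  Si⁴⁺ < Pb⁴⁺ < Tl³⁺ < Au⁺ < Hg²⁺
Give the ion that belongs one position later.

Compare adjacent ions: both have 78 electrons but Z(Hg)=80 > Z(Au)=79, so Hg²⁺ should be the smaller of the two — yet in this increasing list Au⁺ sits before Hg²⁺. Nothing else is reversed, so Au⁺ should move one place to the right.

Au⁺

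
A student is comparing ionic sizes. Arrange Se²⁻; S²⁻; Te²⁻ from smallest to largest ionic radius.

S²⁻ < Se²⁻ < Te²⁻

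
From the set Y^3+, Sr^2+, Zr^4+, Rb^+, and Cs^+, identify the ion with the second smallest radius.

First list Z and electron count for each: Zr^4+: 36 e⁻, Z=40, Y^3+: 36 e⁻, Z=39, Sr^2+: 36 e⁻, Z=38, Rb^+: 36 e⁻, Z=37, Cs^+: 54 e⁻, Z=55. Zr^4+ < Y^3+ (both 36 e⁻, Z=40>39); Y^3+ < Sr^2+ (both 36 e⁻, Z=39>38); Sr^2+ < Rb^+ (isoelectronic, higher Z=38 is smaller); Rb^+ < Cs^+ (same group, period 5 vs 6).
So the order is Zr^4+ < Y^3+ < Sr^2+ < Rb^+ < Cs^+; the 2nd-smallest ion is Y^3+.

Y^3+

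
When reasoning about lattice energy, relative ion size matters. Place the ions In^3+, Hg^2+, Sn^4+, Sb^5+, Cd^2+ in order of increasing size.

Electron counts and nuclear charges: Sb^5+ (Z=51, 46 e⁻), Sn^4+ (Z=50, 46 e⁻), In^3+ (Z=49, 46 e⁻), Cd^2+ (Z=48, 46 e⁻), Hg^2+ (Z=80, 78 e⁻). Sb^5+ < Sn^4+ (isoelectronic, higher Z=51 is smaller); Sn^4+ < In^3+ (both 46 e⁻, Z=50>49); In^3+ < Cd^2+ (both 46 e⁻, Z=49>48); Cd^2+ < Hg^2+ (same group, 1 shell fewer).

Sb^5+ < Sn^4+ < In^3+ < Cd^2+ < Hg^2+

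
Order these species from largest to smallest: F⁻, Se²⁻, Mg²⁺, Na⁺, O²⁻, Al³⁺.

Se²⁻ > O²⁻ > F⁻ > Na⁺ > Mg²⁺ > Al³⁺

Tabulating Z and e⁻: Al³⁺: 10 e⁻, Z=13, Mg²⁺: 10 e⁻, Z=12, Na⁺: 10 e⁻, Z=11, F⁻: 10 e⁻, Z=9, O²⁻: 10 e⁻, Z=8, Se²⁻: 36 e⁻, Z=34. Al³⁺ < Mg²⁺ (isoelectronic, higher Z=13 is smaller); Mg²⁺ < Na⁺ (isoelectronic, higher Z=12 is smaller); Na⁺ < F⁻ (isoelectronic, higher Z=11 is smaller); F⁻ < O²⁻ (isoelectronic, higher Z=9 is smaller); O²⁻ < Se²⁻ (same group, period 2 vs 4).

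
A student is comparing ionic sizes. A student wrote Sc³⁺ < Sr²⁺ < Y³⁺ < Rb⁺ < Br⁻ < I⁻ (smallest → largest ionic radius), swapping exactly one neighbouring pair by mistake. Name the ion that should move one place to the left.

Y³⁺

The pair Sr²⁺, Y³⁺ is the wrong way round — they are isoelectronic (36 e⁻) and Y has more protons than Sr (39 vs 38), making Y³⁺ smaller. All other adjacent pairs agree with periodic trends, so Y³⁺ is the misplaced ion.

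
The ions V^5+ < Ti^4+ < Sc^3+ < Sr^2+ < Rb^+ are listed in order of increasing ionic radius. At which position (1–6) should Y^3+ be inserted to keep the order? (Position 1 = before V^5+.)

First list Z and electron count for each: V^5+: 18 e⁻, Z=23, Ti^4+: 18 e⁻, Z=22, Sc^3+: 18 e⁻, Z=21, Y^3+: 36 e⁻, Z=39, Sr^2+: 36 e⁻, Z=38, Rb^+: 36 e⁻, Z=37. V^5+ < Ti^4+ (both 18 e⁻, Z=23>22); Ti^4+ < Sc^3+ (isoelectronic, higher Z=22 is smaller); Sc^3+ < Y^3+ (same group, 1 shell fewer); Y^3+ < Sr^2+ (isoelectronic, higher Z=39 is smaller); Sr^2+ < Rb^+ (both 36 e⁻, Z=38>37).
The complete sequence is V^5+ < Ti^4+ < Sc^3+ < Y^3+ < Sr^2+ < Rb^+. Y^3+ sits at position 4.

4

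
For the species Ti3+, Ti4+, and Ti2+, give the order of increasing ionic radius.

For a single element, ionic radius drops as positive charge rises — Ti4+ < Ti2+.

Ti4+ < Ti3+ < Ti2+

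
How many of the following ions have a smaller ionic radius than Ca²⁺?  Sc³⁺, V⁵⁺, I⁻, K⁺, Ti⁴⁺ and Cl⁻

First list Z and electron count for each: V⁵⁺ has 18 e⁻ (Z=23), Ti⁴⁺ has 18 e⁻ (Z=22), Sc³⁺ has 18 e⁻ (Z=21), Ca²⁺ has 18 e⁻ (Z=20), K⁺ has 18 e⁻ (Z=19), Cl⁻ has 18 e⁻ (Z=17), I⁻ has 54 e⁻ (Z=53). V⁵⁺ < Ti⁴⁺ (both 18 e⁻, Z=23>22); Ti⁴⁺ < Sc³⁺ (isoelectronic, higher Z=22 is smaller); Sc³⁺ < Ca²⁺ (both 18 e⁻, Z=21>20); Ca²⁺ < K⁺ (isoelectronic, higher Z=20 is smaller); K⁺ < Cl⁻ (both 18 e⁻, Z=19>17); Cl⁻ < I⁻ (same group, period 3 vs 5).
Placing each against Ca²⁺: smaller — V⁵⁺, Ti⁴⁺, Sc³⁺; larger — K⁺, Cl⁻, I⁻. That's 3.

3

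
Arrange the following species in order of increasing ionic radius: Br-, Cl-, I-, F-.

F- < Cl- < Br- < I-

These ions sit in one column with identical charge. Each step down the periodic table adds a principal shell, increasing the radius.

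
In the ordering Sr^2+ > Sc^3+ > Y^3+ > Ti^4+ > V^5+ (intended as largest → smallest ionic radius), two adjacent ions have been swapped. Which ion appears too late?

Y^3+

Scanning neighbour by neighbour, only Sc^3+/Y^3+ violates a trend: Sc^3+ and Y^3+ are in one column with the same charge; the lighter period-4 ion has one fewer shell and is smaller. That makes Y^3+ the one sitting a position late relative to where it belongs.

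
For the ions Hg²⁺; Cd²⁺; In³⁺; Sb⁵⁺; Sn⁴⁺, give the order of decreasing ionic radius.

Hg²⁺ > Cd²⁺ > In³⁺ > Sn⁴⁺ > Sb⁵⁺

Work out protons and electrons: Sb⁵⁺: 46 e⁻, Z=51, Sn⁴⁺: 46 e⁻, Z=50, In³⁺: 46 e⁻, Z=49, Cd²⁺: 46 e⁻, Z=48, Hg²⁺: 78 e⁻, Z=80. Sb⁵⁺ < Sn⁴⁺ (isoelectronic, higher Z=51 is smaller); Sn⁴⁺ < In³⁺ (isoelectronic, higher Z=50 is smaller); In³⁺ < Cd²⁺ (both 46 e⁻, Z=49>48); Cd²⁺ < Hg²⁺ (same group, 1 shell fewer).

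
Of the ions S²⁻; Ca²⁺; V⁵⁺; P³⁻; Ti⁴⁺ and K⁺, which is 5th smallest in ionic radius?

These species are isoelectronic with 18 electrons. The only difference is the number of protons: V⁵⁺ (Z=23), Ti⁴⁺ (Z=22), Ca²⁺ (Z=20), K⁺ (Z=19), S²⁻ (Z=16), P³⁻ (Z=15). The strongest nuclear pull (V⁵⁺) gives the smallest ion.
So the order is V⁵⁺ < Ti⁴⁺ < Ca²⁺ < K⁺ < S²⁻ < P³⁻; the 5th-smallest ion is S²⁻.

S²⁻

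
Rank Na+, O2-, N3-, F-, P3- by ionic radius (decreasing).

First list Z and electron count for each: Na+: 10 e⁻, Z=11, F-: 10 e⁻, Z=9, O2-: 10 e⁻, Z=8, N3-: 10 e⁻, Z=7, P3-: 18 e⁻, Z=15. Na+ < F- (isoelectronic, higher Z=11 is smaller); F- < O2- (both 10 e⁻, Z=9>8); O2- < N3- (isoelectronic, higher Z=8 is smaller); N3- < P3- (same group, period 2 vs 3).

P3- > N3- > O2- > F- > Na+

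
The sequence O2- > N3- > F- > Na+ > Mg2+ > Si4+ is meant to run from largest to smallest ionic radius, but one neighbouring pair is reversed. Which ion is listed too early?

O2-

The pair O2-, N3- is the wrong way round — both have 10 electrons but Z(O)=8 > Z(N)=7, so O2- should be the smaller of the two. All other adjacent pairs agree with periodic trends, so O2- is the misplaced ion.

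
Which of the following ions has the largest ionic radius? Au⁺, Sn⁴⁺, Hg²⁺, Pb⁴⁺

Au⁺

Electron counts and nuclear charges: Sn⁴⁺ (Z=50, 46 e⁻), Pb⁴⁺ (Z=82, 78 e⁻), Hg²⁺ (Z=80, 78 e⁻), Au⁺ (Z=79, 78 e⁻). Sn⁴⁺ < Pb⁴⁺ (same group, period 5 vs 6); Pb⁴⁺ < Hg²⁺ (isoelectronic, higher Z=82 is smaller); Hg²⁺ < Au⁺ (both 78 e⁻, Z=80>79).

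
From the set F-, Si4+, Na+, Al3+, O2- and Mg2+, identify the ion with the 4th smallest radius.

Na+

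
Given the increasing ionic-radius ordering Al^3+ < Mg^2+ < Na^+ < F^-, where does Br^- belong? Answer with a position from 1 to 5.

5

Al^3+: 10 e⁻, Z=13, Mg^2+: 10 e⁻, Z=12, Na^+: 10 e⁻, Z=11, F^-: 10 e⁻, Z=9, Br^-: 36 e⁻, Z=35. Al^3+ < Mg^2+ (isoelectronic, higher Z=13 is smaller); Mg^2+ < Na^+ (both 10 e⁻, Z=12>11); Na^+ < F^- (isoelectronic, higher Z=11 is smaller); F^- < Br^- (same group, 2 shells fewer).
With Br^- included the full order is Al^3+ < Mg^2+ < Na^+ < F^- < Br^-, so it takes position 5.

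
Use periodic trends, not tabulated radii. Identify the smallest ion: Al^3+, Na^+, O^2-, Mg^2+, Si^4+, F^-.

Isoelectronic series (10 e⁻ each). Size is set by nuclear charge: more protons means a smaller ion. Si^4+ (Z=14), Al^3+ (Z=13), Mg^2+ (Z=12), Na^+ (Z=11), F^- (Z=9), O^2- (Z=8).

Si^4+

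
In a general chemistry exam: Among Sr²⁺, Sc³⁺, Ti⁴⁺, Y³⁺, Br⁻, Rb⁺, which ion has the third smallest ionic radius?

Y³⁺

Electron counts and nuclear charges: Ti⁴⁺ (Z=22, 18 e⁻), Sc³⁺ (Z=21, 18 e⁻), Y³⁺ (Z=39, 36 e⁻), Sr²⁺ (Z=38, 36 e⁻), Rb⁺ (Z=37, 36 e⁻), Br⁻ (Z=35, 36 e⁻). Ti⁴⁺ < Sc³⁺ (isoelectronic, higher Z=22 is smaller); Sc³⁺ < Y³⁺ (same group, period 4 vs 5); Y³⁺ < Sr²⁺ (isoelectronic, higher Z=39 is smaller); Sr²⁺ < Rb⁺ (both 36 e⁻, Z=38>37); Rb⁺ < Br⁻ (isoelectronic, higher Z=37 is smaller).
Ordering: Ti⁴⁺ < Sc³⁺ < Y³⁺ < Sr²⁺ < Rb⁺ < Br⁻. The third smallest is Y³⁺.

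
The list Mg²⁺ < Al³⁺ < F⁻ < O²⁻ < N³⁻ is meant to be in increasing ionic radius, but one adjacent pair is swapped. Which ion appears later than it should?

The pair Mg²⁺, Al³⁺ is the wrong way round — they are isoelectronic (10 e⁻) and Al has more protons than Mg (13 vs 12), making Al³⁺ smaller. All other adjacent pairs agree with periodic trends, so Al³⁺ is the misplaced ion.

Al³⁺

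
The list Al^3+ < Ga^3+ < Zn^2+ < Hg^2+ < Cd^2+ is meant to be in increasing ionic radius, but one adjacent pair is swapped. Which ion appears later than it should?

Scanning neighbour by neighbour, only Hg^2+/Cd^2+ violates a trend: Cd^2+ and Hg^2+ are in one column with the same charge; the lighter period-5 ion has one fewer shell and is smaller. That makes Cd^2+ the one sitting a position late relative to where it belongs.

Cd^2+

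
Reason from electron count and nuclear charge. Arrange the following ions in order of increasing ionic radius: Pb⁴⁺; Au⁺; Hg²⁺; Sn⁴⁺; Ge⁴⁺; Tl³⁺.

Work out protons and electrons: Ge⁴⁺ has 28 e⁻ (Z=32), Sn⁴⁺ has 46 e⁻ (Z=50), Pb⁴⁺ has 78 e⁻ (Z=82), Tl³⁺ has 78 e⁻ (Z=81), Hg²⁺ has 78 e⁻ (Z=80), Au⁺ has 78 e⁻ (Z=79). Ge⁴⁺ < Sn⁴⁺ (same group, 1 shell fewer); Sn⁴⁺ < Pb⁴⁺ (same group, period 5 vs 6); Pb⁴⁺ < Tl³⁺ (both 78 e⁻, Z=82>81); Tl³⁺ < Hg²⁺ (isoelectronic, higher Z=81 is smaller); Hg²⁺ < Au⁺ (both 78 e⁻, Z=80>79).

Ge⁴⁺ < Sn⁴⁺ < Pb⁴⁺ < Tl³⁺ < Hg²⁺ < Au⁺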